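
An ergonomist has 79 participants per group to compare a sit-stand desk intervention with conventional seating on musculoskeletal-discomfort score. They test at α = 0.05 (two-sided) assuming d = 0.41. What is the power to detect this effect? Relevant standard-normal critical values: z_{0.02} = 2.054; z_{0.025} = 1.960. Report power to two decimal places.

For two equal groups, power = Φ(d·√(n/2) − z_{α/2}).
d·√(n/2) = 0.41 × √(79/2) = 0.41 × 6.285 = 2.577.
z_β = 2.577 − 1.960 = 0.617.
Power = Φ(0.617) = 0.731.

power ≈ 0.73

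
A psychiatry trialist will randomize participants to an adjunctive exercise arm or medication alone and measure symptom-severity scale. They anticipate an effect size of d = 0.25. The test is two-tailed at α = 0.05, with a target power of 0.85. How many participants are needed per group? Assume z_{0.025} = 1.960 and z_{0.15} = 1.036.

n = 288 per group

For two independent groups with equal n: n = 2·((z_{α/2} + z_β) / d)².
z_{α/2} + z_β = 1.960 + 1.036 = 2.996.
n = 2 × (2.996 / 0.25)² = 2 × 11.984² = 2 × 143.62 = 287.2.
Round up to the next whole participant.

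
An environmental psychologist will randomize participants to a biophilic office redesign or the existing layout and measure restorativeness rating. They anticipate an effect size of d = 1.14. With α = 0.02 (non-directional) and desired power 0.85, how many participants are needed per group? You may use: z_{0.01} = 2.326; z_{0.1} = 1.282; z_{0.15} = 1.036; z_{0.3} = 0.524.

For two independent groups with equal n: n = 2·((z_{α/2} + z_β) / d)².
z_{α/2} + z_β = 2.326 + 1.036 = 3.362.
n = 2 × (3.362 / 1.14)² = 2 × 2.949² = 2 × 8.70 = 17.4.
Round up to the next whole participant.

n = 18 per group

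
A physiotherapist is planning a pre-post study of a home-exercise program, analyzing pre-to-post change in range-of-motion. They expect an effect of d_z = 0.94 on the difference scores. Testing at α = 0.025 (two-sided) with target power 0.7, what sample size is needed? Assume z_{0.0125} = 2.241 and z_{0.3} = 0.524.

For a paired (one-sample on differences) test: n = ((z_{α/2} + z_β) / d)².
z_{α/2} + z_β = 2.241 + 0.524 = 2.765.
n = (2.765 / 0.94)² = 2.941² = 8.65.
Round up.

n = 9 pairs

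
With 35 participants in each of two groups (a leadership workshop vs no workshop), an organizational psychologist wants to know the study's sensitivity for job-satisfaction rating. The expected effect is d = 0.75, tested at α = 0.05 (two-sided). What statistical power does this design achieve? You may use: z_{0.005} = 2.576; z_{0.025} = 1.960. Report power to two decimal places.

For two equal groups, power = Φ(d·√(n/2) − z_{α/2}).
d·√(n/2) = 0.75 × √(35/2) = 0.75 × 4.183 = 3.137.
z_β = 3.137 − 1.960 = 1.177.
Power = Φ(1.177) = 0.880.

power ≈ 0.88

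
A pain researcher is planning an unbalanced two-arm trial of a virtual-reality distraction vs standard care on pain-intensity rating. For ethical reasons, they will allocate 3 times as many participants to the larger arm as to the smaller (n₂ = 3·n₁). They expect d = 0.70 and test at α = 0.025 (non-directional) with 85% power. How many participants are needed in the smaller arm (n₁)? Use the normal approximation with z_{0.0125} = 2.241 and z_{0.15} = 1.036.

n₁ = 30

With allocation ratio k = n₂/n₁ = 3, Var(x̄₁−x̄₂) = σ²(1/n₁ + 1/(k·n₁)) = σ²·(k+1)/(k·n₁).
So n₁ = (1 + 1/k)·((z_{α/2} + z_β)/d)² = 1.333 × (3.277/0.70)².
n₁ = 1.333 × 21.92 = 29.2.
Round up: n₁ = 30, giving n₂ = 3 × 30 = 90.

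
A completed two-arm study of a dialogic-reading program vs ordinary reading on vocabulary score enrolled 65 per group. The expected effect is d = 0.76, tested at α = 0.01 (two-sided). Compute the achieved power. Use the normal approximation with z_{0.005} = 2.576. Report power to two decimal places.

power ≈ 0.96

For two equal groups, power = Φ(d·√(n/2) − z_{α/2}).
d·√(n/2) = 0.76 × √(65/2) = 0.76 × 5.701 = 4.333.
z_β = 4.333 − 2.576 = 1.757.
Power = Φ(1.757) = 0.961.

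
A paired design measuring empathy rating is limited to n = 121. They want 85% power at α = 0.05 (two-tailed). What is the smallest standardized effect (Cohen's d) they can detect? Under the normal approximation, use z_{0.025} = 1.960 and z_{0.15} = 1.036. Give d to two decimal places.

For a single sample (or paired design) of n = 121: d_min = (z_{α/2} + z_β)/√n.
z-sum = 1.960 + 1.036 = 2.996.
d_min = 2.996 / √121 = 2.996 / 11.000 = 0.272.

d_min ≈ 0.27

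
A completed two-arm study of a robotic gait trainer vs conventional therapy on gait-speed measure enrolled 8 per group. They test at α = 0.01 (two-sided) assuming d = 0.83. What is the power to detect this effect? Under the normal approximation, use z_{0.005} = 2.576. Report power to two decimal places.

For two equal groups, power = Φ(d·√(n/2) − z_{α/2}).
d·√(n/2) = 0.83 × √(8/2) = 0.83 × 2.000 = 1.660.
z_β = 1.660 − 2.576 = -0.916.
Power = Φ(-0.916) = 0.180.

power ≈ 0.18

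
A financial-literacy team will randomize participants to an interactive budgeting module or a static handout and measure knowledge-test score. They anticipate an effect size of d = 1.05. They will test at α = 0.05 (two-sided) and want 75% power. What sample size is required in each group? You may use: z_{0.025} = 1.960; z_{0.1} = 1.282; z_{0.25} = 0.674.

For two independent groups with equal n: n = 2·((z_{α/2} + z_β) / d)².
z_{α/2} + z_β = 1.960 + 0.674 = 2.634.
n = 2 × (2.634 / 1.05)² = 2 × 2.509² = 2 × 6.29 = 12.6.
Round up to the next whole participant.

n = 13 per group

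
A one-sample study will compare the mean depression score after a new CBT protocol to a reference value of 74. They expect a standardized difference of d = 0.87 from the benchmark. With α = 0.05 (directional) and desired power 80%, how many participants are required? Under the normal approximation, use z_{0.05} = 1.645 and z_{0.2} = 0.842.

n = 9

For a one-sample test: n = ((z_{α} + z_β) / d)².
z_{α} + z_β = 1.645 + 0.842 = 2.487.
n = (2.487 / 0.87)² = 2.859² = 8.17.
Round up.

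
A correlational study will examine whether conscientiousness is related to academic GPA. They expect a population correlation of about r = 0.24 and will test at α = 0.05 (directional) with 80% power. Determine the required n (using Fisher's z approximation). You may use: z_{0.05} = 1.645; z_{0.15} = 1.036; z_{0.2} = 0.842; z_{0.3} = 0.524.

Fisher's z: C = ½·ln((1+r)/(1−r)) = ½·ln(1.6316) = 0.2448.
n = ((z_{α} + z_β)/C)² + 3.
(1.645 + 0.842) / 0.2448 = 2.487 / 0.2448 = 10.159.
n = 10.159² + 3 = 103.21 + 3 = 106.2.
Round up.

n = 107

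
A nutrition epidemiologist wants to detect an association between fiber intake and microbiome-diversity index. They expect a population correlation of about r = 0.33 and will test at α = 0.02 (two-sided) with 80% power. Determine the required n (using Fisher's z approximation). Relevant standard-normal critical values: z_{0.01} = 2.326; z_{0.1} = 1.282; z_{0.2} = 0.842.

Fisher's z: C = ½·ln((1+r)/(1−r)) = ½·ln(1.9851) = 0.3428.
n = ((z_{α/2} + z_β)/C)² + 3.
(2.326 + 0.842) / 0.3428 = 3.168 / 0.3428 = 9.242.
n = 9.242² + 3 = 85.41 + 3 = 88.4.
Round up.

n = 89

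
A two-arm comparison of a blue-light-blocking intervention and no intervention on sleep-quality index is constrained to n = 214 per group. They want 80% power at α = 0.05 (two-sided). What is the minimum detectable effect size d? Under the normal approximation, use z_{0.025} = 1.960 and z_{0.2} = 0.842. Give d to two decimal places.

d_min ≈ 0.27

For two independent groups of n = 214 each: d_min = (z_{α/2} + z_β)·√(2/n).
z-sum = 1.960 + 0.842 = 2.802.
d_min = 2.802 × √(2/214) = 2.802 × 0.0967 = 0.271.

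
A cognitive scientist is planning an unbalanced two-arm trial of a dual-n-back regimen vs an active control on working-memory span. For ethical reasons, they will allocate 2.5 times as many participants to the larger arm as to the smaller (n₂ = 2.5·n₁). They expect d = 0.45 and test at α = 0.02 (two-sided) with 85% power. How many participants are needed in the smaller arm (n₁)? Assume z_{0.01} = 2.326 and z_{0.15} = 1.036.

With allocation ratio k = n₂/n₁ = 2.5, Var(x̄₁−x̄₂) = σ²(1/n₁ + 1/(k·n₁)) = σ²·(k+1)/(k·n₁).
So n₁ = (1 + 1/k)·((z_{α/2} + z_β)/d)² = 1.400 × (3.362/0.45)².
n₁ = 1.400 × 55.82 = 78.1.
Round up: n₁ = 79, giving n₂ = ⌈2.5 × 79⌉ = ⌈197.5⌉ = 198.

n₁ = 79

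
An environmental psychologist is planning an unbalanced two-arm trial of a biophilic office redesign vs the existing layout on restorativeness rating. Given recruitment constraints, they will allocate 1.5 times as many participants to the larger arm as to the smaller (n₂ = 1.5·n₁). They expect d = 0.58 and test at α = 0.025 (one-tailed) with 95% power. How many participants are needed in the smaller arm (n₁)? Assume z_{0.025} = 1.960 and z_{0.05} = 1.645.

n₁ = 65

With allocation ratio k = n₂/n₁ = 1.5, Var(x̄₁−x̄₂) = σ²(1/n₁ + 1/(k·n₁)) = σ²·(k+1)/(k·n₁).
So n₁ = (1 + 1/k)·((z_{α} + z_β)/d)² = 1.667 × (3.605/0.58)².
n₁ = 1.667 × 38.63 = 64.4.
Round up: n₁ = 65, giving n₂ = ⌈1.5 × 65⌉ = ⌈97.5⌉ = 98.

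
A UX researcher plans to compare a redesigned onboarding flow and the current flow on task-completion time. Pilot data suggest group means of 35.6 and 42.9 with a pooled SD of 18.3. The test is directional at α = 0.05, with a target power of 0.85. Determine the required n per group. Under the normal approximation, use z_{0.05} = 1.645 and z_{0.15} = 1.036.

n = 91 per group

Cohen's d = |M₁ − M₂| / SD_pooled = |35.6 − 42.9| / 18.3 = 7.3 / 18.3 = 0.399.
For two independent groups with equal n: n = 2·((z_{α} + z_β) / d)².
z_{α} + z_β = 1.645 + 1.036 = 2.681.
n = 2 × (2.681 / 0.399)² = 2 × 6.719² = 2 × 45.15 = 90.3.
Round up to the next whole participant.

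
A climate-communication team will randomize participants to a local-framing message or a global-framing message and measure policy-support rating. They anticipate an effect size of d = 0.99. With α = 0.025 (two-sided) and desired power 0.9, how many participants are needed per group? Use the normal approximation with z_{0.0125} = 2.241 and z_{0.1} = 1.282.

n = 26 per group

For two independent groups with equal n: n = 2·((z_{α/2} + z_β) / d)².
z_{α/2} + z_β = 2.241 + 1.282 = 3.523.
n = 2 × (3.523 / 0.99)² = 2 × 3.559² = 2 × 12.66 = 25.3.
Round up to the next whole participant.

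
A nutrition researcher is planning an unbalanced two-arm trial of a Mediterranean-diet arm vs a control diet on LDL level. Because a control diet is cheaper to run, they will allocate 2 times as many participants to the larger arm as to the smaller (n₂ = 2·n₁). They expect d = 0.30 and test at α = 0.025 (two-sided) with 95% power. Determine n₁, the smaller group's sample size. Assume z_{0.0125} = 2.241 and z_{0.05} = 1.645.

With allocation ratio k = n₂/n₁ = 2, Var(x̄₁−x̄₂) = σ²(1/n₁ + 1/(k·n₁)) = σ²·(k+1)/(k·n₁).
So n₁ = (1 + 1/k)·((z_{α/2} + z_β)/d)² = 1.500 × (3.886/0.30)².
n₁ = 1.500 × 167.79 = 251.7.
Round up: n₁ = 252, giving n₂ = 2 × 252 = 504.

n₁ = 252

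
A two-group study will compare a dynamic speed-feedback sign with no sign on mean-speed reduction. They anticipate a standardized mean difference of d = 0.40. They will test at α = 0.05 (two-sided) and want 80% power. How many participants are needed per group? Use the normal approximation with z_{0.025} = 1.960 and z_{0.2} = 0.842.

n = 99 per group

For two independent groups with equal n: n = 2·((z_{α/2} + z_β) / d)².
z_{α/2} + z_β = 1.960 + 0.842 = 2.802.
n = 2 × (2.802 / 0.40)² = 2 × 7.005² = 2 × 49.07 = 98.1.
Round up to the next whole participant.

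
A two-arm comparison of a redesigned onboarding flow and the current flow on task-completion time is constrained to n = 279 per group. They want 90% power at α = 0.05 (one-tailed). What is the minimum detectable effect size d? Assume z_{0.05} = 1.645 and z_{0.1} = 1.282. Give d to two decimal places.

d_min ≈ 0.25

For two independent groups of n = 279 each: d_min = (z_{α} + z_β)·√(2/n).
z-sum = 1.645 + 1.282 = 2.927.
d_min = 2.927 × √(2/279) = 2.927 × 0.0847 = 0.248.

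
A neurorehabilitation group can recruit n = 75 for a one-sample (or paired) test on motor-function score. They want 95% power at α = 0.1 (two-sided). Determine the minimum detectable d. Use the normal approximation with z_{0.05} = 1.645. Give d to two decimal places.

d_min ≈ 0.38

For a single sample (or paired design) of n = 75: d_min = (z_{α/2} + z_β)/√n.
z-sum = 1.645 + 1.645 = 3.290.
d_min = 3.290 / √75 = 3.290 / 8.660 = 0.380.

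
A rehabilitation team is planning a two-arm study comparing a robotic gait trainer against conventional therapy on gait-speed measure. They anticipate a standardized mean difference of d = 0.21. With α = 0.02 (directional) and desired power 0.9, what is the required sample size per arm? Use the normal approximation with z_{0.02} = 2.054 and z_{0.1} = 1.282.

n = 505 per group

For two independent groups with equal n: n = 2·((z_{α} + z_β) / d)².
z_{α} + z_β = 2.054 + 1.282 = 3.336.
n = 2 × (3.336 / 0.21)² = 2 × 15.886² = 2 × 252.36 = 504.7.
Round up to the next whole participant.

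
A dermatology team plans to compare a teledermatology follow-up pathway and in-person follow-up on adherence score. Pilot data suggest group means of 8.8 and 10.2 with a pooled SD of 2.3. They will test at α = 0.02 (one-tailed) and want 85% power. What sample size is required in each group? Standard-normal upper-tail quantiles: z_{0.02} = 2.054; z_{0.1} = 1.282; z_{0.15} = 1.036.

n = 52 per group

Cohen's d = |M₁ − M₂| / SD_pooled = |8.8 − 10.2| / 2.3 = 1.4 / 2.3 = 0.609.
For two independent groups with equal n: n = 2·((z_{α} + z_β) / d)².
z_{α} + z_β = 2.054 + 1.036 = 3.090.
n = 2 × (3.090 / 0.609)² = 2 × 5.074² = 2 × 25.74 = 51.5.
Round up to the next whole participant.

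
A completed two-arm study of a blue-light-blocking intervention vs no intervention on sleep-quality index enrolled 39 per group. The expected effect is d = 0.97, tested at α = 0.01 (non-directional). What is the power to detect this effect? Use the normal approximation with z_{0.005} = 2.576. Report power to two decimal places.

For two equal groups, power = Φ(d·√(n/2) − z_{α/2}).
d·√(n/2) = 0.97 × √(39/2) = 0.97 × 4.416 = 4.283.
z_β = 4.283 − 2.576 = 1.707.
Power = Φ(1.707) = 0.956.

power ≈ 0.96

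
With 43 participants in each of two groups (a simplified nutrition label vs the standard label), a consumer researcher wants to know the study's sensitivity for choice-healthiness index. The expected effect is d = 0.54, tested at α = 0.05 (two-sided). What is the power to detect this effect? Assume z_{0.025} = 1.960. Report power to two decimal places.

For two equal groups, power = Φ(d·√(n/2) − z_{α/2}).
d·√(n/2) = 0.54 × √(43/2) = 0.54 × 4.637 = 2.504.
z_β = 2.504 − 1.960 = 0.544.
Power = Φ(0.544) = 0.707.

power ≈ 0.71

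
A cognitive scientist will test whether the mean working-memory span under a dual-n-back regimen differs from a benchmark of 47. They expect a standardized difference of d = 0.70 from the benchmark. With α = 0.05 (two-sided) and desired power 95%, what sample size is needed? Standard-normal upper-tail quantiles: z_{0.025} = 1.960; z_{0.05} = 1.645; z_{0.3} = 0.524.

For a one-sample test: n = ((z_{α/2} + z_β) / d)².
z_{α/2} + z_β = 1.960 + 1.645 = 3.605.
n = (3.605 / 0.70)² = 5.150² = 26.52.
Round up.

n = 27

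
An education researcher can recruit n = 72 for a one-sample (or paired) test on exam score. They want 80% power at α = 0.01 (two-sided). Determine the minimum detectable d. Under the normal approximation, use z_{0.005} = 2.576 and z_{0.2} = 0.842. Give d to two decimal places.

For a single sample (or paired design) of n = 72: d_min = (z_{α/2} + z_β)/√n.
z-sum = 2.576 + 0.842 = 3.418.
d_min = 3.418 / √72 = 3.418 / 8.485 = 0.403.

d_min ≈ 0.40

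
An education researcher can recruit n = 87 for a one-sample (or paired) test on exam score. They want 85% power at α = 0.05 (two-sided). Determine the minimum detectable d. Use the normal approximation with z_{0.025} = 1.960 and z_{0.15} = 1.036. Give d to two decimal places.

d_min ≈ 0.32

For a single sample (or paired design) of n = 87: d_min = (z_{α/2} + z_β)/√n.
z-sum = 1.960 + 1.036 = 2.996.
d_min = 2.996 / √87 = 2.996 / 9.327 = 0.321.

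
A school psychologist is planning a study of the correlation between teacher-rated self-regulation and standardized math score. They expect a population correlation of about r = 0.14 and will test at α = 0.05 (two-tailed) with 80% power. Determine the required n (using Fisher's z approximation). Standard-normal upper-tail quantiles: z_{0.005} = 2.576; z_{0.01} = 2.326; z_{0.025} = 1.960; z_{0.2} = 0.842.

Fisher's z: C = ½·ln((1+r)/(1−r)) = ½·ln(1.3256) = 0.1409.
n = ((z_{α/2} + z_β)/C)² + 3.
(1.960 + 0.842) / 0.1409 = 2.802 / 0.1409 = 19.886.
n = 19.886² + 3 = 395.47 + 3 = 398.5.
Round up.

n = 399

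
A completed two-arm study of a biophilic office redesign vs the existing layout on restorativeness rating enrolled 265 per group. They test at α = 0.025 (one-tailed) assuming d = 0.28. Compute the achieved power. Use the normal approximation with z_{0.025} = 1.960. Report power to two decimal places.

For two equal groups, power = Φ(d·√(n/2) − z_{α}).
d·√(n/2) = 0.28 × √(265/2) = 0.28 × 11.511 = 3.223.
z_β = 3.223 − 1.960 = 1.263.
Power = Φ(1.263) = 0.897.

power ≈ 0.90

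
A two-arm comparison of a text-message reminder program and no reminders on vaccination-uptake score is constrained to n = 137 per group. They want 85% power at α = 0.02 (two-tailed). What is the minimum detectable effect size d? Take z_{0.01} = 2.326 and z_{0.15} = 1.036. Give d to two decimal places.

For two independent groups of n = 137 each: d_min = (z_{α/2} + z_β)·√(2/n).
z-sum = 2.326 + 1.036 = 3.362.
d_min = 3.362 × √(2/137) = 3.362 × 0.1208 = 0.406.

d_min ≈ 0.41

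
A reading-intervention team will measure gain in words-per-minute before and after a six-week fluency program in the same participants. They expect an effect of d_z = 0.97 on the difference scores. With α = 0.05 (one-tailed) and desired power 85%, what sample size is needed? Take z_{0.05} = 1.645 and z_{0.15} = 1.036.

For a paired (one-sample on differences) test: n = ((z_{α} + z_β) / d)².
z_{α} + z_β = 1.645 + 1.036 = 2.681.
n = (2.681 / 0.97)² = 2.764² = 7.64.
Round up.

n = 8 pairs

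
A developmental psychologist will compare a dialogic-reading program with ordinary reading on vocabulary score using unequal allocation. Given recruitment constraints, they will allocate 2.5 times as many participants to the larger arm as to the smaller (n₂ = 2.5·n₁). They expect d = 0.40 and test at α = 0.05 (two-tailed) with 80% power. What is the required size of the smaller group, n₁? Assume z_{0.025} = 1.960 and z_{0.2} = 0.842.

With allocation ratio k = n₂/n₁ = 2.5, Var(x̄₁−x̄₂) = σ²(1/n₁ + 1/(k·n₁)) = σ²·(k+1)/(k·n₁).
So n₁ = (1 + 1/k)·((z_{α/2} + z_β)/d)² = 1.400 × (2.802/0.40)².
n₁ = 1.400 × 49.07 = 68.7.
Round up: n₁ = 69, giving n₂ = ⌈2.5 × 69⌉ = ⌈172.5⌉ = 173.

n₁ = 69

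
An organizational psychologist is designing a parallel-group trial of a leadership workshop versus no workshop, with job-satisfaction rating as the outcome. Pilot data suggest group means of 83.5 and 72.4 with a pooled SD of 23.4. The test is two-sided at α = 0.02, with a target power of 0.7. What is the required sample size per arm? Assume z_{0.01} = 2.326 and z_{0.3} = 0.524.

n = 73 per group

Cohen's d = |M₁ − M₂| / SD_pooled = |83.5 − 72.4| / 23.4 = 11.1 / 23.4 = 0.474.
For two independent groups with equal n: n = 2·((z_{α/2} + z_β) / d)².
z_{α/2} + z_β = 2.326 + 0.524 = 2.850.
n = 2 × (2.850 / 0.474)² = 2 × 6.013² = 2 × 36.15 = 72.3.
Round up to the next whole participant.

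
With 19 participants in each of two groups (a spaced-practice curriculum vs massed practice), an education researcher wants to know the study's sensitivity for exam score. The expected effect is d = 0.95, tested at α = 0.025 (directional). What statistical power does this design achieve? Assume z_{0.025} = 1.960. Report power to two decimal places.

power ≈ 0.83

For two equal groups, power = Φ(d·√(n/2) − z_{α}).
d·√(n/2) = 0.95 × √(19/2) = 0.95 × 3.082 = 2.928.
z_β = 2.928 − 1.960 = 0.968.
Power = Φ(0.968) = 0.834.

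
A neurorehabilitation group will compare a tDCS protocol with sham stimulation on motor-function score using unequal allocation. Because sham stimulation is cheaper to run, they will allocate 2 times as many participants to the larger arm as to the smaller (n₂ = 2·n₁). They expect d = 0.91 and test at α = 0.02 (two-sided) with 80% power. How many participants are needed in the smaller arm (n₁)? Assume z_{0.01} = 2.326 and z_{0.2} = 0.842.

n₁ = 19

With allocation ratio k = n₂/n₁ = 2, Var(x̄₁−x̄₂) = σ²(1/n₁ + 1/(k·n₁)) = σ²·(k+1)/(k·n₁).
So n₁ = (1 + 1/k)·((z_{α/2} + z_β)/d)² = 1.500 × (3.168/0.91)².
n₁ = 1.500 × 12.12 = 18.2.
Round up: n₁ = 19, giving n₂ = 2 × 19 = 38.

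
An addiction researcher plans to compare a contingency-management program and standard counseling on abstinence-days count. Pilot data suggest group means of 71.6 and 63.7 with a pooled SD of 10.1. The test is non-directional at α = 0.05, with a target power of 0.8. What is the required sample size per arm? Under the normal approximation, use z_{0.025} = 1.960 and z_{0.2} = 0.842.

Cohen's d = |M₁ − M₂| / SD_pooled = |71.6 − 63.7| / 10.1 = 7.9 / 10.1 = 0.782.
For two independent groups with equal n: n = 2·((z_{α/2} + z_β) / d)².
z_{α/2} + z_β = 1.960 + 0.842 = 2.802.
n = 2 × (2.802 / 0.782)² = 2 × 3.583² = 2 × 12.84 = 25.7.
Round up to the next whole participant.

n = 26 per group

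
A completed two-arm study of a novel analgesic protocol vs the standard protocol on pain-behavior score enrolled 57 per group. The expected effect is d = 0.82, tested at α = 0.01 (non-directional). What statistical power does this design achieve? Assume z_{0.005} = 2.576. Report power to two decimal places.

power ≈ 0.96

For two equal groups, power = Φ(d·√(n/2) − z_{α/2}).
d·√(n/2) = 0.82 × √(57/2) = 0.82 × 5.339 = 4.378.
z_β = 4.378 − 2.576 = 1.802.
Power = Φ(1.802) = 0.964.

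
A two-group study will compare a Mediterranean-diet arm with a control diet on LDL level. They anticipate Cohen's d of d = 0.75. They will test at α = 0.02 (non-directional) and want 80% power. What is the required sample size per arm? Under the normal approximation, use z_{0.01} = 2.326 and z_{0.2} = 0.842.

n = 36 per group

For two independent groups with equal n: n = 2·((z_{α/2} + z_β) / d)².
z_{α/2} + z_β = 2.326 + 0.842 = 3.168.
n = 2 × (3.168 / 0.75)² = 2 × 4.224² = 2 × 17.84 = 35.7.
Round up to the next whole participant.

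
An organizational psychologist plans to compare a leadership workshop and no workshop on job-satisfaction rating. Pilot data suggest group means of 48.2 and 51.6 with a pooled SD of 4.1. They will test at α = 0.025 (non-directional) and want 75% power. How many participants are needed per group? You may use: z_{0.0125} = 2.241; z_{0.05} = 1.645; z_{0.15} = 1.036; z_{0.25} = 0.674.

Cohen's d = |M₁ − M₂| / SD_pooled = |48.2 − 51.6| / 4.1 = 3.4 / 4.1 = 0.829.
For two independent groups with equal n: n = 2·((z_{α/2} + z_β) / d)².
z_{α/2} + z_β = 2.241 + 0.674 = 2.915.
n = 2 × (2.915 / 0.829)² = 2 × 3.516² = 2 × 12.36 = 24.7.
Round up to the next whole participant.

n = 25 per group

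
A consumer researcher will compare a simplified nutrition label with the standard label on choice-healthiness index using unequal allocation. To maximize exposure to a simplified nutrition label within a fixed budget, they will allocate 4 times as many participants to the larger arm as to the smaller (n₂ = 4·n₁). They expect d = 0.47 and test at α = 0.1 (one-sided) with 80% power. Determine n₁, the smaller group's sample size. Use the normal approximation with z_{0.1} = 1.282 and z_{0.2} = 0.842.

n₁ = 26

With allocation ratio k = n₂/n₁ = 4, Var(x̄₁−x̄₂) = σ²(1/n₁ + 1/(k·n₁)) = σ²·(k+1)/(k·n₁).
So n₁ = (1 + 1/k)·((z_{α} + z_β)/d)² = 1.250 × (2.124/0.47)².
n₁ = 1.250 × 20.42 = 25.5.
Round up: n₁ = 26, giving n₂ = 4 × 26 = 104.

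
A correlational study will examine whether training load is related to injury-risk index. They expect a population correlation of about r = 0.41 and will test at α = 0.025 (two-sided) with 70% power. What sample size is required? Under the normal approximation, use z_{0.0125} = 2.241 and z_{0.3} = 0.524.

n = 44

Fisher's z: C = ½·ln((1+r)/(1−r)) = ½·ln(2.3898) = 0.4356.
n = ((z_{α/2} + z_β)/C)² + 3.
(2.241 + 0.524) / 0.4356 = 2.765 / 0.4356 = 6.348.
n = 6.348² + 3 = 40.29 + 3 = 43.3.
Round up.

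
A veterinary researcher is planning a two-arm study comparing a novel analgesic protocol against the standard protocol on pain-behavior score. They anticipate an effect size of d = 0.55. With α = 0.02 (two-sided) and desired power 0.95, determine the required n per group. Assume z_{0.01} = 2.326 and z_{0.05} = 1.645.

n = 105 per group

For two independent groups with equal n: n = 2·((z_{α/2} + z_β) / d)².
z_{α/2} + z_β = 2.326 + 1.645 = 3.971.
n = 2 × (3.971 / 0.55)² = 2 × 7.220² = 2 × 52.13 = 104.3.
Round up to the next whole participant.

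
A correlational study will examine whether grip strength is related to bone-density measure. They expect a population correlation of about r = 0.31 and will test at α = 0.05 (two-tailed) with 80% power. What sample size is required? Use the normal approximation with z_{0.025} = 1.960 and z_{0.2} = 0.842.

n = 80

Fisher's z: C = ½·ln((1+r)/(1−r)) = ½·ln(1.8986) = 0.3205.
n = ((z_{α/2} + z_β)/C)² + 3.
(1.960 + 0.842) / 0.3205 = 2.802 / 0.3205 = 8.743.
n = 8.743² + 3 = 76.43 + 3 = 79.4.
Round up.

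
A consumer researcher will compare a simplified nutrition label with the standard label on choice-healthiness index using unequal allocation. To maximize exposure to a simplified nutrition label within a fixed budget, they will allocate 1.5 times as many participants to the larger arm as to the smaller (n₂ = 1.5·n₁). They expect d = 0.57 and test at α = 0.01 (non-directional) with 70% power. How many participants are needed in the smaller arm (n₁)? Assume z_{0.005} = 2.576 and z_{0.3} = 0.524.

n₁ = 50

With allocation ratio k = n₂/n₁ = 1.5, Var(x̄₁−x̄₂) = σ²(1/n₁ + 1/(k·n₁)) = σ²·(k+1)/(k·n₁).
So n₁ = (1 + 1/k)·((z_{α/2} + z_β)/d)² = 1.667 × (3.100/0.57)².
n₁ = 1.667 × 29.58 = 49.3.
Round up: n₁ = 50, giving n₂ = 1.5 × 50 = 75.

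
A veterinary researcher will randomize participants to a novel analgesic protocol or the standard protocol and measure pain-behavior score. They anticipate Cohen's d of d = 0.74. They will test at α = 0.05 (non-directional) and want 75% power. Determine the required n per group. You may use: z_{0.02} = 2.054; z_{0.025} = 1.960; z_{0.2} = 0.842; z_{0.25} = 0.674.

For two independent groups with equal n: n = 2·((z_{α/2} + z_β) / d)².
z_{α/2} + z_β = 1.960 + 0.674 = 2.634.
n = 2 × (2.634 / 0.74)² = 2 × 3.559² = 2 × 12.67 = 25.3.
Round up to the next whole participant.

n = 26 per group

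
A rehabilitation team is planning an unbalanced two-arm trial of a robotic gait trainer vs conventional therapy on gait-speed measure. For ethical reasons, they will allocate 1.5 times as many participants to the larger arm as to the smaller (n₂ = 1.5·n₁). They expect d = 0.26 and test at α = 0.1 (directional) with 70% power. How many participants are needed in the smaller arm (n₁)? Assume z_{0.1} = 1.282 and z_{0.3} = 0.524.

n₁ = 81

With allocation ratio k = n₂/n₁ = 1.5, Var(x̄₁−x̄₂) = σ²(1/n₁ + 1/(k·n₁)) = σ²·(k+1)/(k·n₁).
So n₁ = (1 + 1/k)·((z_{α} + z_β)/d)² = 1.667 × (1.806/0.26)².
n₁ = 1.667 × 48.25 = 80.4.
Round up: n₁ = 81, giving n₂ = ⌈1.5 × 81⌉ = ⌈121.5⌉ = 122.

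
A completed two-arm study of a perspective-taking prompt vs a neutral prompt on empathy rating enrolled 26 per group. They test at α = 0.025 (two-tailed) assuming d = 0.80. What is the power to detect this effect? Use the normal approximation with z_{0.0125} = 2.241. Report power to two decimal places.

For two equal groups, power = Φ(d·√(n/2) − z_{α/2}).
d·√(n/2) = 0.80 × √(26/2) = 0.80 × 3.606 = 2.884.
z_β = 2.884 − 2.241 = 0.643.
Power = Φ(0.643) = 0.740.

power ≈ 0.74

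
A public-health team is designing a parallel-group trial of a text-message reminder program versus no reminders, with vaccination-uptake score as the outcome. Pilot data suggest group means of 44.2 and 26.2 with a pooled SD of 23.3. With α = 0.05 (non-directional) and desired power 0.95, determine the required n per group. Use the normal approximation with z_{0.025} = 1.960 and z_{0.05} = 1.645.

n = 44 per group

Cohen's d = |M₁ − M₂| / SD_pooled = |44.2 − 26.2| / 23.3 = 18.0 / 23.3 = 0.773.
For two independent groups with equal n: n = 2·((z_{α/2} + z_β) / d)².
z_{α/2} + z_β = 1.960 + 1.645 = 3.605.
n = 2 × (3.605 / 0.773)² = 2 × 4.664² = 2 × 21.75 = 43.5.
Round up to the next whole participant.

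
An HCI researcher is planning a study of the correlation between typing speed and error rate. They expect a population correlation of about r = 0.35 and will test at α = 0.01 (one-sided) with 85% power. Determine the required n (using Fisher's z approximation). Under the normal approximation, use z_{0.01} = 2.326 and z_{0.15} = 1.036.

Fisher's z: C = ½·ln((1+r)/(1−r)) = ½·ln(2.0769) = 0.3654.
n = ((z_{α} + z_β)/C)² + 3.
(2.326 + 1.036) / 0.3654 = 3.362 / 0.3654 = 9.201.
n = 9.201² + 3 = 84.66 + 3 = 87.7.
Round up.

n = 88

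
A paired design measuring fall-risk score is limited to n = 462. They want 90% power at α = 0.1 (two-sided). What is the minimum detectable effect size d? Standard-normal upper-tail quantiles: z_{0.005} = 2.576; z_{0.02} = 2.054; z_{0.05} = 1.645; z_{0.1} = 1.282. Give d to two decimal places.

For a single sample (or paired design) of n = 462: d_min = (z_{α/2} + z_β)/√n.
z-sum = 1.645 + 1.282 = 2.927.
d_min = 2.927 / √462 = 2.927 / 21.494 = 0.136.

d_min ≈ 0.14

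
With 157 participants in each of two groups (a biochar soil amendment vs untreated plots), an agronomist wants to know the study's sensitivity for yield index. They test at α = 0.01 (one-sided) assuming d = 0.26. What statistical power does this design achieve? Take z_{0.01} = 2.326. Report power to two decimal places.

For two equal groups, power = Φ(d·√(n/2) − z_{α}).
d·√(n/2) = 0.26 × √(157/2) = 0.26 × 8.860 = 2.304.
z_β = 2.304 − 2.326 = -0.022.
Power = Φ(-0.022) = 0.491.

power ≈ 0.49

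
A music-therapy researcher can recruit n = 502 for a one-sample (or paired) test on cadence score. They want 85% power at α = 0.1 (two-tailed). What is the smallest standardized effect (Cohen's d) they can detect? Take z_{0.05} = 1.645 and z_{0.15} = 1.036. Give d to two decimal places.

d_min ≈ 0.12

For a single sample (or paired design) of n = 502: d_min = (z_{α/2} + z_β)/√n.
z-sum = 1.645 + 1.036 = 2.681.
d_min = 2.681 / √502 = 2.681 / 22.405 = 0.120.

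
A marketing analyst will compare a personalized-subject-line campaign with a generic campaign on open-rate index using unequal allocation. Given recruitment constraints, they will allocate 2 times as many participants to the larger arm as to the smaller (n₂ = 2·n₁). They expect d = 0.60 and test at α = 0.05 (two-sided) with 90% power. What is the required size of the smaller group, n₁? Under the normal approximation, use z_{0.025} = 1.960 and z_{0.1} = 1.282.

With allocation ratio k = n₂/n₁ = 2, Var(x̄₁−x̄₂) = σ²(1/n₁ + 1/(k·n₁)) = σ²·(k+1)/(k·n₁).
So n₁ = (1 + 1/k)·((z_{α/2} + z_β)/d)² = 1.500 × (3.242/0.60)².
n₁ = 1.500 × 29.20 = 43.8.
Round up: n₁ = 44, giving n₂ = 2 × 44 = 88.

n₁ = 44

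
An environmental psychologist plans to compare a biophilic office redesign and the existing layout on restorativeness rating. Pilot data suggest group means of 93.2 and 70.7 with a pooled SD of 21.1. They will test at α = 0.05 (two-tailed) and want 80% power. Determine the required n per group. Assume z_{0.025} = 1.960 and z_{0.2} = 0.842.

n = 14 per group

Cohen's d = |M₁ − M₂| / SD_pooled = |93.2 − 70.7| / 21.1 = 22.5 / 21.1 = 1.066.
For two independent groups with equal n: n = 2·((z_{α/2} + z_β) / d)².
z_{α/2} + z_β = 1.960 + 0.842 = 2.802.
n = 2 × (2.802 / 1.066)² = 2 × 2.629² = 2 × 6.91 = 13.8.
Round up to the next whole participant.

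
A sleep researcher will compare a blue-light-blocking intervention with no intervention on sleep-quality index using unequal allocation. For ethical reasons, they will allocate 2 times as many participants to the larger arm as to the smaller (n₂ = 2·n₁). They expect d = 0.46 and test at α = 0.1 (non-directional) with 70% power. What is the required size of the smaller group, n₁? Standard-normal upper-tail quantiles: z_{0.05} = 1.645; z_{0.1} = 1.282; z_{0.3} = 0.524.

n₁ = 34

With allocation ratio k = n₂/n₁ = 2, Var(x̄₁−x̄₂) = σ²(1/n₁ + 1/(k·n₁)) = σ²·(k+1)/(k·n₁).
So n₁ = (1 + 1/k)·((z_{α/2} + z_β)/d)² = 1.500 × (2.169/0.46)².
n₁ = 1.500 × 22.23 = 33.3.
Round up: n₁ = 34, giving n₂ = 2 × 34 = 68.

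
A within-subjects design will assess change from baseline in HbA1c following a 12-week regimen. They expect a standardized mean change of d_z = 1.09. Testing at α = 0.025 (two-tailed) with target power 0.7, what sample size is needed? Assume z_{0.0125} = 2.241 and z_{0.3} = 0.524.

For a paired (one-sample on differences) test: n = ((z_{α/2} + z_β) / d)².
z_{α/2} + z_β = 2.241 + 0.524 = 2.765.
n = (2.765 / 1.09)² = 2.537² = 6.43.
Round up.

n = 7 pairs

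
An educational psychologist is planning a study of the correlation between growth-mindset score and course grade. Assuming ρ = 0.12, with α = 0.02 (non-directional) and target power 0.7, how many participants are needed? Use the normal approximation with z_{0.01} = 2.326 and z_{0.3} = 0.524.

n = 562

Fisher's z: C = ½·ln((1+r)/(1−r)) = ½·ln(1.2727) = 0.1206.
n = ((z_{α/2} + z_β)/C)² + 3.
(2.326 + 0.524) / 0.1206 = 2.850 / 0.1206 = 23.632.
n = 23.632² + 3 = 558.46 + 3 = 561.5.
Round up.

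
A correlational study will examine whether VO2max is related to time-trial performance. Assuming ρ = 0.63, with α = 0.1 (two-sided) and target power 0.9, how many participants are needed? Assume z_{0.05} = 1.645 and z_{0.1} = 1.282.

n = 19

Fisher's z: C = ½·ln((1+r)/(1−r)) = ½·ln(4.4054) = 0.7414.
n = ((z_{α/2} + z_β)/C)² + 3.
(1.645 + 1.282) / 0.7414 = 2.927 / 0.7414 = 3.948.
n = 3.948² + 3 = 15.59 + 3 = 18.6.
Round up.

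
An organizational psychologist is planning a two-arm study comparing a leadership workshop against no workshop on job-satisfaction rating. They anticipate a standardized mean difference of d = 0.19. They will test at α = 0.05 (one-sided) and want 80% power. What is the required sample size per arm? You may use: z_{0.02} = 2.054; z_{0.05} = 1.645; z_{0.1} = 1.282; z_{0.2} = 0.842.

For two independent groups with equal n: n = 2·((z_{α} + z_β) / d)².
z_{α} + z_β = 1.645 + 0.842 = 2.487.
n = 2 × (2.487 / 0.19)² = 2 × 13.089² = 2 × 171.33 = 342.7.
Round up to the next whole participant.

n = 343 per group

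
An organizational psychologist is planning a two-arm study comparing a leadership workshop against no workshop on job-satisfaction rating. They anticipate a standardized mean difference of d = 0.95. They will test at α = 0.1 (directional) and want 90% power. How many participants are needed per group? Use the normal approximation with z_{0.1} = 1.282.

n = 15 per group

For two independent groups with equal n: n = 2·((z_{α} + z_β) / d)².
z_{α} + z_β = 1.282 + 1.282 = 2.564.
n = 2 × (2.564 / 0.95)² = 2 × 2.699² = 2 × 7.28 = 14.6.
Round up to the next whole participant.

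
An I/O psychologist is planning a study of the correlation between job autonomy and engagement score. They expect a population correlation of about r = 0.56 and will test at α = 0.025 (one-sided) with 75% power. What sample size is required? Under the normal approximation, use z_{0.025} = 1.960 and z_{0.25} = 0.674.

n = 21

Fisher's z: C = ½·ln((1+r)/(1−r)) = ½·ln(3.5455) = 0.6328.
n = ((z_{α} + z_β)/C)² + 3.
(1.960 + 0.674) / 0.6328 = 2.634 / 0.6328 = 4.162.
n = 4.162² + 3 = 17.33 + 3 = 20.3.
Round up.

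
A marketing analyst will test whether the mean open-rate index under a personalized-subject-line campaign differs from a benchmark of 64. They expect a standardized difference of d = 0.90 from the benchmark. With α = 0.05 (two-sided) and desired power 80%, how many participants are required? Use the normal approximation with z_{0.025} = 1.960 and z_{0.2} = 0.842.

For a one-sample test: n = ((z_{α/2} + z_β) / d)².
z_{α/2} + z_β = 1.960 + 0.842 = 2.802.
n = (2.802 / 0.90)² = 3.113² = 9.69.
Round up.

n = 10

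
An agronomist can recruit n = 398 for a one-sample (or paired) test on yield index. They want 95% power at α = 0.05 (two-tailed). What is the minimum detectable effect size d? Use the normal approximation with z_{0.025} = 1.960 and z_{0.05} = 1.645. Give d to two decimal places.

For a single sample (or paired design) of n = 398: d_min = (z_{α/2} + z_β)/√n.
z-sum = 1.960 + 1.645 = 3.605.
d_min = 3.605 / √398 = 3.605 / 19.950 = 0.181.

d_min ≈ 0.18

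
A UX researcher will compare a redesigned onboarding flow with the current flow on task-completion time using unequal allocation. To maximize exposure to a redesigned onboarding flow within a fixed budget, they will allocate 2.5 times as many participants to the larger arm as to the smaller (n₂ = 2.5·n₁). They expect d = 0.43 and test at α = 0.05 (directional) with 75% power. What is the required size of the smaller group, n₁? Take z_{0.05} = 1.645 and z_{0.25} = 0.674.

With allocation ratio k = n₂/n₁ = 2.5, Var(x̄₁−x̄₂) = σ²(1/n₁ + 1/(k·n₁)) = σ²·(k+1)/(k·n₁).
So n₁ = (1 + 1/k)·((z_{α} + z_β)/d)² = 1.400 × (2.319/0.43)².
n₁ = 1.400 × 29.08 = 40.7.
Round up: n₁ = 41, giving n₂ = ⌈2.5 × 41⌉ = ⌈102.5⌉ = 103.

n₁ = 41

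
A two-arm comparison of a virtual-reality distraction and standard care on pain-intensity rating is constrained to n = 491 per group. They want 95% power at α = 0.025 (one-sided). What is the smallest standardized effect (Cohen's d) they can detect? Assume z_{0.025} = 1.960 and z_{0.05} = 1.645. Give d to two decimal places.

d_min ≈ 0.23

For two independent groups of n = 491 each: d_min = (z_{α} + z_β)·√(2/n).
z-sum = 1.960 + 1.645 = 3.605.
d_min = 3.605 × √(2/491) = 3.605 × 0.0638 = 0.230.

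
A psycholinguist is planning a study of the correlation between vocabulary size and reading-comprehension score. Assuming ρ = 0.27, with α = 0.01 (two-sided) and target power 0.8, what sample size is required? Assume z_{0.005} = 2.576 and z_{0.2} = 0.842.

Fisher's z: C = ½·ln((1+r)/(1−r)) = ½·ln(1.7397) = 0.2769.
n = ((z_{α/2} + z_β)/C)² + 3.
(2.576 + 0.842) / 0.2769 = 3.418 / 0.2769 = 12.344.
n = 12.344² + 3 = 152.37 + 3 = 155.4.
Round up.

n = 156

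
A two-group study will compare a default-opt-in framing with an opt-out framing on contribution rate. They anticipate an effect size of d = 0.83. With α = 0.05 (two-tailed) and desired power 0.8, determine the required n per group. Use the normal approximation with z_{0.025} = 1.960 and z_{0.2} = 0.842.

For two independent groups with equal n: n = 2·((z_{α/2} + z_β) / d)².
z_{α/2} + z_β = 1.960 + 0.842 = 2.802.
n = 2 × (2.802 / 0.83)² = 2 × 3.376² = 2 × 11.40 = 22.8.
Round up to the next whole participant.

n = 23 per group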